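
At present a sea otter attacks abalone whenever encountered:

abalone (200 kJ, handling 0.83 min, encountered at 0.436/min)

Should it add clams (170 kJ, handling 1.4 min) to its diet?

On abalone alone, R = ΣλE/(1+Σλh) = 87.2/1.362 = 64.03 kJ/min.
clams: E/h = 170/1.4 = 121.4 kJ/min.
121.4 > 64.03, so adding clams raises the average — include it.

Yes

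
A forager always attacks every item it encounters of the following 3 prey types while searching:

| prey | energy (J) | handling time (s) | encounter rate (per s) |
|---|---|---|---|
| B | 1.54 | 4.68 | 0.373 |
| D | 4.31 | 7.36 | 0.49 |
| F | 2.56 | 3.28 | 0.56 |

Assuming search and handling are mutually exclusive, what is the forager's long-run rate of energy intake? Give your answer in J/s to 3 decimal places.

0.503 J/s

R = (0.373×1.54 + 0.49×4.31 + 0.56×2.56) / (1 + 0.373×4.68 + 0.49×7.36 + 0.56×3.28) = 4.12/8.189 = 0.5031 J/s.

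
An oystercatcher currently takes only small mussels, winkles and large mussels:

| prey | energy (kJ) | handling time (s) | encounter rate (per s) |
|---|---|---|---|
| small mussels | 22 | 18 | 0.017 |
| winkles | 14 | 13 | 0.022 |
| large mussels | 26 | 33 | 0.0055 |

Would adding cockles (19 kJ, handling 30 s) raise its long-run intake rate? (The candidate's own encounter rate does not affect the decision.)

Yes

Current rate: (0.017×22 + 0.022×14 + 0.0055×26)/(1 + 0.017×18 + 0.022×13 + 0.0055×33) = 0.4652 kJ/s.
cockles: E/h = 19/30 = 0.6333 kJ/s.
0.6333 > 0.4652, so adding cockles raises the average — include it.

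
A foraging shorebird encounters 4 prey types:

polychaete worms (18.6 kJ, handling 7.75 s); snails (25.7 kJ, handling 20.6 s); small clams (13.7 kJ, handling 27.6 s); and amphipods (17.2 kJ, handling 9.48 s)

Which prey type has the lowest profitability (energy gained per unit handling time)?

small clams

Profitability E/h (kJ/s): polychaete worms = 18.6/7.75 = 2.4, snails = 25.7/20.6 = 1.25, small clams = 13.7/27.6 = 0.496, amphipods = 17.2/9.48 = 1.81.
Ranked: polychaete worms > amphipods > snails > small clams.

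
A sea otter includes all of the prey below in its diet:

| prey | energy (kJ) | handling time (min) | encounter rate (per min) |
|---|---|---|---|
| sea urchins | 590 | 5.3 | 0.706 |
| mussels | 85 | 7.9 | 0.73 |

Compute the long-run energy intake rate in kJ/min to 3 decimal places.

R = (0.706×590 + 0.73×85) / (1 + 0.706×5.3 + 0.73×7.9) = 478.6/10.51 = 45.54 kJ/min.

45.542 kJ/min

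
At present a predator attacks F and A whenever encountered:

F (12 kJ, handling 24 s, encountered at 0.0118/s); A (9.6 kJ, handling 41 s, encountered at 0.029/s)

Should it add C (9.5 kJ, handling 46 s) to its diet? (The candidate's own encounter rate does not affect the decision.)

Current rate: (0.0118×12 + 0.029×9.6)/(1 + 0.0118×24 + 0.029×41) = 0.1699 kJ/s.
C: E/h = 9.5/46 = 0.2065 kJ/s.
0.2065 > 0.1699, so adding C raises the average — include it.

Yes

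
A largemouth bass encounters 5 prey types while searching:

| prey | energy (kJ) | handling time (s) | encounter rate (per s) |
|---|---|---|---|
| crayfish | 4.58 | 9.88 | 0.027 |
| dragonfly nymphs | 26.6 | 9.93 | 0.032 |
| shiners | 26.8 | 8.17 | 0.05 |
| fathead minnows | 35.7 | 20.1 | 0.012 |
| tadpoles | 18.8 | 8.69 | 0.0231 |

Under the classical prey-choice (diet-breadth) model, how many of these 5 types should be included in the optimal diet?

E/h in descending order: shiners 3.28, dragonfly nymphs 2.68, tadpoles 2.16, fathead minnows 1.78, crayfish 0.464 kJ/s. The optimal diet is the largest prefix of this list for which every included type satisfies E_i/h_i > R on the types above it.
Rate on top 1: 0.9514. dragonfly nymphs: 2.68 > 0.9514 → include.
Rate on top 2: 1.269. tadpoles: 2.16 > 1.269 → include.
Rate on top 3: 1.362. fathead minnows: 1.78 > 1.362 → include.
Rate on top 4: 1.408. crayfish: 0.464 < 1.408 → exclude; stop.
Optimal diet: shiners, dragonfly nymphs, tadpoles, fathead minnows — 4 of 5 types.

4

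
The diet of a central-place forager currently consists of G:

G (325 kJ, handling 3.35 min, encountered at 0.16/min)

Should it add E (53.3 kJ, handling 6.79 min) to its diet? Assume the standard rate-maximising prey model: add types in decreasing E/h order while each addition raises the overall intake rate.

No

On G alone, R = ΣλE/(1+Σλh) = 52/1.536 = 33.85 kJ/min.
E: E/h = 53.3/6.79 = 7.85 kJ/min.
Since 7.85 < R, time spent handling E is better spent searching.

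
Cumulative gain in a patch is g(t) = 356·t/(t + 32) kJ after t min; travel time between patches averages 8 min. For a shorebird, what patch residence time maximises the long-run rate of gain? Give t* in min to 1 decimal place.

Optimal t* satisfies g'(t*) = g(t*)/(T + t*).
g'(t) = 356·32/(t + 32)². Setting 356·32/(t+32)² = 356t/[(t+32)(8+t)] gives 32(8+t) = t(t+32), so t² = 32×8 = 256.
t* = √256 = 16 min.

16.0 min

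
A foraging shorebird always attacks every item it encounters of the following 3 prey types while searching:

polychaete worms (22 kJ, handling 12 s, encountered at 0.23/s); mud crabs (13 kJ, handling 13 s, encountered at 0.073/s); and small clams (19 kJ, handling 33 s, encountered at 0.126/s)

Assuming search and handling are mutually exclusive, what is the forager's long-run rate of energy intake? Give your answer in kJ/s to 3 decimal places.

Energy encountered per unit search time: 0.23×22 + 0.073×13 + 0.126×19 = 8.403 kJ/s.
Handling time per unit search time: 0.23×12 + 0.073×13 + 0.126×33 = 7.867.
Rate = 8.403/(1 + 7.867) = 0.9477 kJ/s.

0.948 kJ/s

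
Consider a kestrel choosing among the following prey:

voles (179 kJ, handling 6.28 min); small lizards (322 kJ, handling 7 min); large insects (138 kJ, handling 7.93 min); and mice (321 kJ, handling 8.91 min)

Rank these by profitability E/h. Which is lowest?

large insects

Profitability E/h (kJ/min): voles = 179/6.28 = 28.5, small lizards = 322/7 = 46, large insects = 138/7.93 = 17.4, mice = 321/8.91 = 36.
Ranked: small lizards > mice > voles > large insects.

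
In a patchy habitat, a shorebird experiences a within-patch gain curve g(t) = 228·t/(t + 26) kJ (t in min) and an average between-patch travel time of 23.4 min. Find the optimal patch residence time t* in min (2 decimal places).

By the marginal value theorem, leave when the instantaneous gain rate g'(t) equals the habitat-wide average g(t)/(T + t).
g'(t) = 228·26/(t + 26)². Setting 228·26/(t+26)² = 228t/[(t+26)(23.4+t)] gives 26(23.4+t) = t(t+26), so t² = 26×23.4 = 608.4.
t* = √608.4 = 24.67 min.

24.67 min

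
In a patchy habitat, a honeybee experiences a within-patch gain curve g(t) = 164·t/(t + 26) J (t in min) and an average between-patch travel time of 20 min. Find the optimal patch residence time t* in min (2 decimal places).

22.80 min

Maximise g(t)/(T+t): set derivative to zero → g'(t)(T+t) = g(t).
g'(t) = 164·26/(t + 26)². Setting 164·26/(t+26)² = 164t/[(t+26)(20+t)] gives 26(20+t) = t(t+26), so t² = 26×20 = 520.
t* = √520 = 22.8 min.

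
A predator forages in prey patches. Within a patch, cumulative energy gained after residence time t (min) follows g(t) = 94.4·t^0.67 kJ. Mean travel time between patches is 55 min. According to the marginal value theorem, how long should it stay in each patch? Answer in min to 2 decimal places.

Maximise g(t)/(T+t): set derivative to zero → g'(t)(T+t) = g(t).
g'(t) = 0.67·94.4·t^-0.33. Setting 0.67·94.4·t^-0.33 = 94.4·t^0.67/(55+t) gives 0.67(55+t) = t, so 0.33·t = 0.67×55.
t* = 0.67×55/0.33 = 111.7 min.

111.67 min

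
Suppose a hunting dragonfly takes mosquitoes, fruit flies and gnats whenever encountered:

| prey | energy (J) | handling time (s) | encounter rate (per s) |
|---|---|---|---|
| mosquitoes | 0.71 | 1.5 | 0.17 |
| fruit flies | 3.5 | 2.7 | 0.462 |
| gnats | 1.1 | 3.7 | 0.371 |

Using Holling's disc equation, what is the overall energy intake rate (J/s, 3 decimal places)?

Energy encountered per unit search time: 0.17×0.71 + 0.462×3.5 + 0.371×1.1 = 2.146 J/s.
Handling time per unit search time: 0.17×1.5 + 0.462×2.7 + 0.371×3.7 = 2.875.
Rate = 2.146/(1 + 2.875) = 0.5537 J/s.

0.554 J/s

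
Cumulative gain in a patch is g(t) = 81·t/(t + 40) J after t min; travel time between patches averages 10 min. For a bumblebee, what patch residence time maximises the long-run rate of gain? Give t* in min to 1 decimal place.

20.0 min

By the marginal value theorem, leave when the instantaneous gain rate g'(t) equals the habitat-wide average g(t)/(T + t).
g'(t) = 81·40/(t + 40)². Setting 81·40/(t+40)² = 81t/[(t+40)(10+t)] gives 40(10+t) = t(t+40), so t² = 40×10 = 400.
t* = √400 = 20 min.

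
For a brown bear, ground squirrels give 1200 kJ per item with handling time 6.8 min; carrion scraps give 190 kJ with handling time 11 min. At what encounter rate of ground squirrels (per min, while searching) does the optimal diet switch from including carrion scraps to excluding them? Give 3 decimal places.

Drop carrion scraps once their profitability E₂/h₂ falls below the rate achievable on ground squirrels alone: E₂/h₂ = λE₁/(1 + λh₁).
Solve for λ: λE₁h₂ = E₂(1 + λh₁) → λ(E₁h₂ − E₂h₁) = E₂ → λ = E₂/(E₁h₂ − E₂h₁).
λ = 190/(1200×11 − 190×6.8) = 190/1.191e+04 = 0.01596 per min.

0.016 per min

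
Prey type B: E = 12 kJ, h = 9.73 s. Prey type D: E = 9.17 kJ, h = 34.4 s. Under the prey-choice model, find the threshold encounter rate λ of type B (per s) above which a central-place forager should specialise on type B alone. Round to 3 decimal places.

Drop type D once their profitability E₂/h₂ falls below the rate achievable on type B alone: E₂/h₂ = λE₁/(1 + λh₁).
Solve for λ: λE₁h₂ = E₂(1 + λh₁) → λ(E₁h₂ − E₂h₁) = E₂ → λ = E₂/(E₁h₂ − E₂h₁).
λ = 9.17/(12×34.4 − 9.17×9.73) = 9.17/323.6 = 0.02834 per s.

0.028 per s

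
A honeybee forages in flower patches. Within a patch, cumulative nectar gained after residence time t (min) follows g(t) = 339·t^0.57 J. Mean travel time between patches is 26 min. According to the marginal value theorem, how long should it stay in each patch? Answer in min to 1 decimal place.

34.5 min

By the marginal value theorem, leave when the instantaneous gain rate g'(t) equals the habitat-wide average g(t)/(T + t).
g'(t) = 0.57·339·t^-0.43. Setting 0.57·339·t^-0.43 = 339·t^0.57/(26+t) gives 0.57(26+t) = t, so 0.43·t = 0.57×26.
t* = 0.57×26/0.43 = 34.47 min.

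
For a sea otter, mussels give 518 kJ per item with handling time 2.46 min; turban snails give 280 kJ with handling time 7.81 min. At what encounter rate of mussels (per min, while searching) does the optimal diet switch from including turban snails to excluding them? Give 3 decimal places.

Drop turban snails once their profitability E₂/h₂ falls below the rate achievable on mussels alone: E₂/h₂ = λE₁/(1 + λh₁).
Solve for λ: λE₁h₂ = E₂(1 + λh₁) → λ(E₁h₂ − E₂h₁) = E₂ → λ = E₂/(E₁h₂ − E₂h₁).
λ = 280/(518×7.81 − 280×2.46) = 280/3357 = 0.08341 per min.

0.083 per min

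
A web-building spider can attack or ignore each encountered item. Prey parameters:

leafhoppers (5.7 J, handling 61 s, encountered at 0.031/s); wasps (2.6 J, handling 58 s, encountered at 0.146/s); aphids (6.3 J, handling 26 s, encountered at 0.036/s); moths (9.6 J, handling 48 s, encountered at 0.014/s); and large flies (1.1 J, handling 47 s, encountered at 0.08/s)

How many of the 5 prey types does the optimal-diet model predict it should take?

2

Profitabilities (E/h, J/s): aphids 0.242, moths 0.2, leafhoppers 0.0934, wasps 0.0448, large flies 0.0234. Add prey in this order while the next type's profitability exceeds the intake rate on those already taken.
Rate on top 1: 0.1171. moths: 0.2 > 0.1171 → include.
Rate on top 2: 0.1385. leafhoppers: 0.0934 < 0.1385 → exclude; stop.
Optimal diet: aphids, moths — 2 of 5 types.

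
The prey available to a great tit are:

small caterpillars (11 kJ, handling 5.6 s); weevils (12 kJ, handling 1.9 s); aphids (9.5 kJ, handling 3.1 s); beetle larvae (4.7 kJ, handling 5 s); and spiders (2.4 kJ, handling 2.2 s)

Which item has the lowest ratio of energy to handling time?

Profitability E/h (kJ/s): small caterpillars = 11/5.6 = 1.96, weevils = 12/1.9 = 6.32, aphids = 9.5/3.1 = 3.06, beetle larvae = 4.7/5 = 0.94, spiders = 2.4/2.2 = 1.09.
Ranked: weevils > aphids > small caterpillars > spiders > beetle larvae.

beetle larvae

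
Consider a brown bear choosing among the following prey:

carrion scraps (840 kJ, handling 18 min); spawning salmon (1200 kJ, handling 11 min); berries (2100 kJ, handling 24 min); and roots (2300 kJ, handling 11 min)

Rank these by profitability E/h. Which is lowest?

carrion scraps

Profitability E/h (kJ/min): carrion scraps = 840/18 = 46.7, spawning salmon = 1200/11 = 109, berries = 2100/24 = 87.5, roots = 2300/11 = 209.
Ranked: roots > spawning salmon > berries > carrion scraps.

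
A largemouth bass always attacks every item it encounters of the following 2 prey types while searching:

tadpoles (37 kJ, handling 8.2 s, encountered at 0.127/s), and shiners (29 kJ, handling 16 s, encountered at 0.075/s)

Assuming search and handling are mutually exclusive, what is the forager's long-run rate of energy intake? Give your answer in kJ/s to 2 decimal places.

2.12 kJ/s

R = (0.127×37 + 0.075×29) / (1 + 0.127×8.2 + 0.075×16) = 6.874/3.241 = 2.121 kJ/s.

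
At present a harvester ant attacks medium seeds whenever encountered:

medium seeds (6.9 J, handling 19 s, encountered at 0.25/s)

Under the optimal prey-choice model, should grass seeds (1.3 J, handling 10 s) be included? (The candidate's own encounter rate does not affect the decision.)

No

Intake rate on the current diet: R = (0.25×6.9) / (1 + 0.25×19) = 1.725/5.75 = 0.3 J/s.
grass seeds: E/h = 1.3/10 = 0.13 J/s.
0.13 < 0.3, so adding grass seeds would lower the average — exclude it.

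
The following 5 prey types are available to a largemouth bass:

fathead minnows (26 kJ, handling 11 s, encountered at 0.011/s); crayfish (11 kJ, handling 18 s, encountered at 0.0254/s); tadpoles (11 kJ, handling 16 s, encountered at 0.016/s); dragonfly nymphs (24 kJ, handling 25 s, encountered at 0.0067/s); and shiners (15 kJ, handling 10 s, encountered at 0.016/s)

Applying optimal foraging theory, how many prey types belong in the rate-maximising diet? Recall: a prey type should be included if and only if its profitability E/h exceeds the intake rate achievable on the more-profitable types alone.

Rank by E/h (kJ/s): fathead minnows 2.36, shiners 1.5, dragonfly nymphs 0.96, tadpoles 0.688, crayfish 0.611. Include each in turn until the next type's E/h falls below the running intake rate.
Rate on top 1: 0.2551. shiners: 1.5 > 0.2551 → include.
Rate on top 2: 0.4106. dragonfly nymphs: 0.96 > 0.4106 → include.
Rate on top 3: 0.4741. tadpoles: 0.688 > 0.4741 → include.
Rate on top 4: 0.5062. crayfish: 0.611 > 0.5062 → include.
Optimal diet: fathead minnows, shiners, dragonfly nymphs, tadpoles, crayfish — 5 of 5 types.

5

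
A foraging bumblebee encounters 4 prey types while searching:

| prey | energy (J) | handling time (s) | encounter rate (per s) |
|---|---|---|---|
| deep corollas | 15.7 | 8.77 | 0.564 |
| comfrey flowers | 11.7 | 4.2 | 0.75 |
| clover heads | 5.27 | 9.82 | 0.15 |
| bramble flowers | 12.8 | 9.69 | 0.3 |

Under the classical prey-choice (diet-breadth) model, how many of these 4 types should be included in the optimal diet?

1

Profitabilities (E/h, J/s): comfrey flowers 2.79, deep corollas 1.79, bramble flowers 1.32, clover heads 0.537. Add prey in this order while the next type's profitability exceeds the intake rate on those already taken.
Rate on top 1: 2.114. deep corollas: 1.79 < 2.114 → exclude; stop.
Optimal diet: comfrey flowers — 1 of 4 types.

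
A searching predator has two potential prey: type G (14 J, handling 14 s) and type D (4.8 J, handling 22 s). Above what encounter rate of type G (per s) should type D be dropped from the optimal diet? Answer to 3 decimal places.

Drop type D once their profitability E₂/h₂ falls below the rate achievable on type G alone: E₂/h₂ = λE₁/(1 + λh₁).
Solve for λ: λE₁h₂ = E₂(1 + λh₁) → λ(E₁h₂ − E₂h₁) = E₂ → λ = E₂/(E₁h₂ − E₂h₁).
λ = 4.8/(14×22 − 4.8×14) = 4.8/240.8 = 0.01993 per s.

0.020 per s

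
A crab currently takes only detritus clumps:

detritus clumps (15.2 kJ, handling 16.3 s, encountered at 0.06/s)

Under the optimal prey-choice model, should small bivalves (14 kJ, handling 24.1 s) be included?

Current rate: (0.06×15.2)/(1 + 0.06×16.3) = 0.4611 kJ/s.
Profitability of small bivalves: 14/24.1 = 0.5809 kJ/s.
0.5809 > 0.4611, so adding small bivalves raises the average — include it.

Yes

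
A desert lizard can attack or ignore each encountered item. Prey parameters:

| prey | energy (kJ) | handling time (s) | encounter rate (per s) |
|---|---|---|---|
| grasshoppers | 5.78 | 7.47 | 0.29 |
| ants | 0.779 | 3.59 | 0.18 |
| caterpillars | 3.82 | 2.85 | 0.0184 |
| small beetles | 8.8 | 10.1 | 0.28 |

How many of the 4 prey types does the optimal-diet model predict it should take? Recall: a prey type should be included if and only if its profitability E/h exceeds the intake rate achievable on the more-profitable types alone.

3

E/h in descending order: caterpillars 1.34, small beetles 0.871, grasshoppers 0.774, ants 0.217 kJ/s. The optimal diet is the largest prefix of this list for which every included type satisfies E_i/h_i > R on the types above it.
Rate on top 1: 0.06679. small beetles: 0.871 > 0.06679 → include.
Rate on top 2: 0.6531. grasshoppers: 0.774 > 0.6531 → include.
Rate on top 3: 0.6963. ants: 0.217 < 0.6963 → exclude; stop.
Optimal diet: caterpillars, small beetles, grasshoppers — 3 of 4 types.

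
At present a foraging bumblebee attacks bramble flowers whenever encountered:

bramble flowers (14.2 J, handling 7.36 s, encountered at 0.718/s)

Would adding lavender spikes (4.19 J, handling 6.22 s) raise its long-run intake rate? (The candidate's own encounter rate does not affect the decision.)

No

On bramble flowers alone, R = ΣλE/(1+Σλh) = 10.2/6.284 = 1.622 J/s.
lavender spikes: E/h = 4.19/6.22 = 0.6736 J/s.
Since 0.6736 < R, time spent handling lavender spikes is better spent searching.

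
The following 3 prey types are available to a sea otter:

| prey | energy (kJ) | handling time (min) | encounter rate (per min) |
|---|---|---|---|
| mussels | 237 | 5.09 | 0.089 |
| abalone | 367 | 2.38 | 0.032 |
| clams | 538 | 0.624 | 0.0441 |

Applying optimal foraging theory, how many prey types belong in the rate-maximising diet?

3

Rank by E/h (kJ/min): clams 862, abalone 154, mussels 46.6. Include each in turn until the next type's E/h falls below the running intake rate.
Rate on top 1: 23.09. abalone: 154 > 23.09 → include.
Rate on top 2: 32.14. mussels: 46.6 > 32.14 → include.
Optimal diet: clams, abalone, mussels — 3 of 3 types.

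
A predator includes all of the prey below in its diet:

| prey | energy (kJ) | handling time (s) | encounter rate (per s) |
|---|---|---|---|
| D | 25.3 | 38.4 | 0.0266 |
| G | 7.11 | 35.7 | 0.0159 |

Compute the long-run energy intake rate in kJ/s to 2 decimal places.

0.30 kJ/s

R = (0.0266×25.3 + 0.0159×7.11) / (1 + 0.0266×38.4 + 0.0159×35.7) = 0.786/2.589 = 0.3036 kJ/s.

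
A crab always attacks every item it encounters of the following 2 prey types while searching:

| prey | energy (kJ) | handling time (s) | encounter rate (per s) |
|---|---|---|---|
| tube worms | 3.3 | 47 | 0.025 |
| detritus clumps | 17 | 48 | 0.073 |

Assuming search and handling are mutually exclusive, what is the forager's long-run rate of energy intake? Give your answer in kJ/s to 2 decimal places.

R = (0.025×3.3 + 0.073×17) / (1 + 0.025×47 + 0.073×48) = 1.323/5.679 = 0.2331 kJ/s.

0.23 kJ/s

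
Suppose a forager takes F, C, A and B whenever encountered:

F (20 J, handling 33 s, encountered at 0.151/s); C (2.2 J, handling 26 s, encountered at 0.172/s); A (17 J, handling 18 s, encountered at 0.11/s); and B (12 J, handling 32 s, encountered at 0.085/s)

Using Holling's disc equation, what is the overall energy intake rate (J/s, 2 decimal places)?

Energy encountered per unit search time: 0.151×20 + 0.172×2.2 + 0.11×17 + 0.085×12 = 6.288 J/s.
Handling time per unit search time: 0.151×33 + 0.172×26 + 0.11×18 + 0.085×32 = 14.15.
Rate = 6.288/(1 + 14.15) = 0.4149 J/s.

0.41 J/s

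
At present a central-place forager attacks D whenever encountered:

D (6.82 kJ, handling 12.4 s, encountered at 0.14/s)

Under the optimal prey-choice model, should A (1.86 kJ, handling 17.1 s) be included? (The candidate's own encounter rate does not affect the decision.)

No

Current rate: (0.14×6.82)/(1 + 0.14×12.4) = 0.349 kJ/s.
A: E/h = 1.86/17.1 = 0.1088 kJ/s.
0.1088 < 0.349, so adding A would lower the average — exclude it.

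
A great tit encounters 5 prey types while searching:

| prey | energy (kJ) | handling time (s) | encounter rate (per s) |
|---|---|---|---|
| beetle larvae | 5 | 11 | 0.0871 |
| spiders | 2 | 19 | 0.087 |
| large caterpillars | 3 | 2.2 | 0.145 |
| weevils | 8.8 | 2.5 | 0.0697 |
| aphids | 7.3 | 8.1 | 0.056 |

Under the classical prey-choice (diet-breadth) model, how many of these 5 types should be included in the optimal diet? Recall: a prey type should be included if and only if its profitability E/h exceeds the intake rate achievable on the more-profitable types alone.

3

Profitabilities (E/h, kJ/s): weevils 3.52, large caterpillars 1.36, aphids 0.901, beetle larvae 0.455, spiders 0.105. Add prey in this order while the next type's profitability exceeds the intake rate on those already taken.
Rate on top 1: 0.5223. large caterpillars: 1.36 > 0.5223 → include.
Rate on top 2: 0.7021. aphids: 0.901 > 0.7021 → include.
Rate on top 3: 0.7485. beetle larvae: 0.455 < 0.7485 → exclude; stop.
Optimal diet: weevils, large caterpillars, aphids — 3 of 5 types.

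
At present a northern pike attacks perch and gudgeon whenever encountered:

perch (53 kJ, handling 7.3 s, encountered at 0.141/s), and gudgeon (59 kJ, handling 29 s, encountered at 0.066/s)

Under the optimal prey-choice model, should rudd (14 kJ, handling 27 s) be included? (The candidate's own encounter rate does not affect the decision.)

Current rate: (0.141×53 + 0.066×59)/(1 + 0.141×7.3 + 0.066×29) = 2.883 kJ/s.
rudd: E/h = 14/27 = 0.5185 kJ/s.
Since 0.5185 < R, time spent handling rudd is better spent searching.

No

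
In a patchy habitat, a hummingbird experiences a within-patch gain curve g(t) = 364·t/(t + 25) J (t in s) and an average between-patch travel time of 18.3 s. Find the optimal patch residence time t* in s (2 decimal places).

21.39 s

By the marginal value theorem, leave when the instantaneous gain rate g'(t) equals the habitat-wide average g(t)/(T + t).
g'(t) = 364·25/(t + 25)². Setting 364·25/(t+25)² = 364t/[(t+25)(18.3+t)] gives 25(18.3+t) = t(t+25), so t² = 25×18.3 = 457.5.
t* = √457.5 = 21.39 s.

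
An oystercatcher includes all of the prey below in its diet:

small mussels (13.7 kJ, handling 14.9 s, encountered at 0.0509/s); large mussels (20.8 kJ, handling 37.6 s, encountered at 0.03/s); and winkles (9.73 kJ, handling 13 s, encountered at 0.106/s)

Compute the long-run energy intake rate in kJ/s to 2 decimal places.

Energy encountered per unit search time: 0.0509×13.7 + 0.03×20.8 + 0.106×9.73 = 2.353 kJ/s.
Handling time per unit search time: 0.0509×14.9 + 0.03×37.6 + 0.106×13 = 3.264.
Rate = 2.353/(1 + 3.264) = 0.5517 kJ/s.

0.55 kJ/s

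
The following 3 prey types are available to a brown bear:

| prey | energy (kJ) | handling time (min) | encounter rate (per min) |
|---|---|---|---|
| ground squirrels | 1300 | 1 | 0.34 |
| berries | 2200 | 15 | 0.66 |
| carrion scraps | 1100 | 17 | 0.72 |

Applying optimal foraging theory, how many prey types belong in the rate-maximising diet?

Rank by E/h (kJ/min): ground squirrels 1.3e+03, berries 147, carrion scraps 64.7. Include each in turn until the next type's E/h falls below the running intake rate.
Rate on top 1: 329.9. berries: 147 < 329.9 → exclude; stop.
Optimal diet: ground squirrels — 1 of 3 types.

1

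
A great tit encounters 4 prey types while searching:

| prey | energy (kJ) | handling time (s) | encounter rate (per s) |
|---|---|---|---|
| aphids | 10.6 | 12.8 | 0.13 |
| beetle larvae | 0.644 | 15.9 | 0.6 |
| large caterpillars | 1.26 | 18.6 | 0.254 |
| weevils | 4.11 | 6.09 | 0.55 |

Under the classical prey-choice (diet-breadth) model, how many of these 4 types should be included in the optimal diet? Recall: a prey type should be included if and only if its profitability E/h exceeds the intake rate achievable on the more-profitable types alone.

Profitabilities (E/h, kJ/s): aphids 0.828, weevils 0.675, large caterpillars 0.0677, beetle larvae 0.0405. Add prey in this order while the next type's profitability exceeds the intake rate on those already taken.
Rate on top 1: 0.5173. weevils: 0.675 > 0.5173 → include.
Rate on top 2: 0.6051. large caterpillars: 0.0677 < 0.6051 → exclude; stop.
Optimal diet: aphids, weevils — 2 of 4 types.

2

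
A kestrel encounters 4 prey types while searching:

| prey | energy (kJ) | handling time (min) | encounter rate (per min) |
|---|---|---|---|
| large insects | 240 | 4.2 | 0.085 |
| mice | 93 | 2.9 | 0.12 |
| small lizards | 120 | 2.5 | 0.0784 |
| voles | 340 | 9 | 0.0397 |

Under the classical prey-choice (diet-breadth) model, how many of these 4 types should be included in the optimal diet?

E/h in descending order: large insects 57.1, small lizards 48, voles 37.8, mice 32.1 kJ/min. The optimal diet is the largest prefix of this list for which every included type satisfies E_i/h_i > R on the types above it.
Rate on top 1: 15.03. small lizards: 48 > 15.03 → include.
Rate on top 2: 19.19. voles: 37.8 > 19.19 → include.
Rate on top 3: 22.67. mice: 32.1 > 22.67 → include.
Optimal diet: large insects, small lizards, voles, mice — 4 of 4 types.

4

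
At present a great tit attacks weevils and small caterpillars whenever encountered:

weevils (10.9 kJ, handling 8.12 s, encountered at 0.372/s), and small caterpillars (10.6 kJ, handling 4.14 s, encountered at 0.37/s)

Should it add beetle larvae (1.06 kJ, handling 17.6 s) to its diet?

Intake rate on the current diet: R = (0.372×10.9 + 0.37×10.6) / (1 + 0.372×8.12 + 0.37×4.14) = 7.977/5.552 = 1.437 kJ/s.
Profitability of beetle larvae: 1.06/17.6 = 0.06023 kJ/s.
Since 0.06023 < R, time spent handling beetle larvae is better spent searching.

No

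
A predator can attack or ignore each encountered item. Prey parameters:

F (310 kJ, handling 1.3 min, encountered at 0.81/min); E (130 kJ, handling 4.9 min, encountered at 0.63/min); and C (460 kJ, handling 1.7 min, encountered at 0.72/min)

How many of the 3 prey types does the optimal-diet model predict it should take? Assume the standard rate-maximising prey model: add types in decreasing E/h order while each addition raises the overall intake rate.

Rank by E/h (kJ/min): C 271, F 238, E 26.5. Include each in turn until the next type's E/h falls below the running intake rate.
Rate on top 1: 148.9. F: 238 > 148.9 → include.
Rate on top 2: 177.7. E: 26.5 < 177.7 → exclude; stop.
Optimal diet: C, F — 2 of 3 types.

2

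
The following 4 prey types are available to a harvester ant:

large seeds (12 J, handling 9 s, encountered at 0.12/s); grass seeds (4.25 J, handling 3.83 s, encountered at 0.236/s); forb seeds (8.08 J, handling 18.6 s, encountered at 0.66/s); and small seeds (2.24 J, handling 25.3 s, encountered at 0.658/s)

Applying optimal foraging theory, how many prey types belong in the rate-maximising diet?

E/h in descending order: large seeds 1.33, grass seeds 1.11, forb seeds 0.434, small seeds 0.0885 J/s. The optimal diet is the largest prefix of this list for which every included type satisfies E_i/h_i > R on the types above it.
Rate on top 1: 0.6923. grass seeds: 1.11 > 0.6923 → include.
Rate on top 2: 0.8187. forb seeds: 0.434 < 0.8187 → exclude; stop.
Optimal diet: large seeds, grass seeds — 2 of 4 types.

2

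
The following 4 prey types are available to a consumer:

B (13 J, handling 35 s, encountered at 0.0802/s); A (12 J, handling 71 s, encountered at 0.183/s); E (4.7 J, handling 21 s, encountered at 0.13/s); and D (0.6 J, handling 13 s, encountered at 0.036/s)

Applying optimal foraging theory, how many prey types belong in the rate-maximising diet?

1

E/h in descending order: B 0.371, E 0.224, A 0.169, D 0.0462 J/s. The optimal diet is the largest prefix of this list for which every included type satisfies E_i/h_i > R on the types above it.
Rate on top 1: 0.2739. E: 0.224 < 0.2739 → exclude; stop.
Optimal diet: B — 1 of 4 types.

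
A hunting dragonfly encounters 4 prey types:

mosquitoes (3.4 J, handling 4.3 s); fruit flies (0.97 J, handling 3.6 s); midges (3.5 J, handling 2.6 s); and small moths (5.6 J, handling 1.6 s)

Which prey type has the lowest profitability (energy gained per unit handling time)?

fruit flies

Profitability E/h (J/s): mosquitoes = 3.4/4.3 = 0.791, fruit flies = 0.97/3.6 = 0.269, midges = 3.5/2.6 = 1.35, small moths = 5.6/1.6 = 3.5.
Ranked: small moths > midges > mosquitoes > fruit flies.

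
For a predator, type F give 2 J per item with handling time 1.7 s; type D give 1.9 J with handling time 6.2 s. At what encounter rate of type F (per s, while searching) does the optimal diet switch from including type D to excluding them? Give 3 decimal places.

0.207 per s

The zero-one rule: include type D iff E₂/h₂ > λE₁/(1+λh₁). Equality gives the switch point.
λE₁h₂ = E₂ + λE₂h₁ ⇒ λ = E₂/(E₁h₂ − E₂h₁) = 1.9/(12.4 − 3.23) = 0.2072 per s.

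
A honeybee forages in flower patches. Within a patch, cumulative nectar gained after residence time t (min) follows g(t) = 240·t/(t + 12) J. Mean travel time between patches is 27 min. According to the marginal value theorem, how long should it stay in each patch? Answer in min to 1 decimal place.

Optimal t* satisfies g'(t*) = g(t*)/(T + t*).
g'(t) = 240·12/(t + 12)². Setting 240·12/(t+12)² = 240t/[(t+12)(27+t)] gives 12(27+t) = t(t+12), so t² = 12×27 = 324.
t* = √324 = 18 min.

18.0 min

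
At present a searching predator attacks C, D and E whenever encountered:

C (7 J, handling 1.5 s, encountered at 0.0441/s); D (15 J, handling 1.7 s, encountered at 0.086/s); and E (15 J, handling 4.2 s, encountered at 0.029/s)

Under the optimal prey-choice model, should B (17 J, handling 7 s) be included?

Current rate: (0.0441×7 + 0.086×15 + 0.029×15)/(1 + 0.0441×1.5 + 0.086×1.7 + 0.029×4.2) = 1.524 J/s.
B: E/h = 17/7 = 2.429 J/s.
Since 2.429 > R, including B increases the long-run rate.

Yes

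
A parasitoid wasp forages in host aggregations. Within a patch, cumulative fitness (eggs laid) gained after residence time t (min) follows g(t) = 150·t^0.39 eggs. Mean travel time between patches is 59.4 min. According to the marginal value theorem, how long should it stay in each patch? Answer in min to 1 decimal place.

38.0 min

Maximise g(t)/(T+t): set derivative to zero → g'(t)(T+t) = g(t).
g'(t) = 0.39·150·t^-0.61. Setting 0.39·150·t^-0.61 = 150·t^0.39/(59.4+t) gives 0.39(59.4+t) = t, so 0.61·t = 0.39×59.4.
t* = 0.39×59.4/0.61 = 37.98 min.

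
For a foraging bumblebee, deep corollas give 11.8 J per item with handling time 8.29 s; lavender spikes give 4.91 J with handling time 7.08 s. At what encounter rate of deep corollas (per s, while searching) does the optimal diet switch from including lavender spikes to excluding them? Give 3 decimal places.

Drop lavender spikes once their profitability E₂/h₂ falls below the rate achievable on deep corollas alone: E₂/h₂ = λE₁/(1 + λh₁).
Solve for λ: λE₁h₂ = E₂(1 + λh₁) → λ(E₁h₂ − E₂h₁) = E₂ → λ = E₂/(E₁h₂ − E₂h₁).
λ = 4.91/(11.8×7.08 − 4.91×8.29) = 4.91/42.84 = 0.1146 per s.

0.115 per s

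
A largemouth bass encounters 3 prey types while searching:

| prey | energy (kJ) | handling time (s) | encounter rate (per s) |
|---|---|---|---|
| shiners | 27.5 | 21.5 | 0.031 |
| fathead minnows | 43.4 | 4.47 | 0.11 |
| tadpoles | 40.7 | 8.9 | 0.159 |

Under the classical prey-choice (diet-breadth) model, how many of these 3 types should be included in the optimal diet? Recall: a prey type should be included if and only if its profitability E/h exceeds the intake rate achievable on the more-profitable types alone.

E/h in descending order: fathead minnows 9.71, tadpoles 4.57, shiners 1.28 kJ/s. The optimal diet is the largest prefix of this list for which every included type satisfies E_i/h_i > R on the types above it.
Rate on top 1: 3.2. tadpoles: 4.57 > 3.2 → include.
Rate on top 2: 3.869. shiners: 1.28 < 3.869 → exclude; stop.
Optimal diet: fathead minnows, tadpoles — 2 of 3 types.

2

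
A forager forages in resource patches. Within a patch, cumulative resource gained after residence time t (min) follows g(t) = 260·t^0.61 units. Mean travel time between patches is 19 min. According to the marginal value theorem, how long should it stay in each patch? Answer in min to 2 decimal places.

29.72 min

Maximise g(t)/(T+t): set derivative to zero → g'(t)(T+t) = g(t).
g'(t) = 0.61·260·t^-0.39. Setting 0.61·260·t^-0.39 = 260·t^0.61/(19+t) gives 0.61(19+t) = t, so 0.39·t = 0.61×19.
t* = 0.61×19/0.39 = 29.72 min.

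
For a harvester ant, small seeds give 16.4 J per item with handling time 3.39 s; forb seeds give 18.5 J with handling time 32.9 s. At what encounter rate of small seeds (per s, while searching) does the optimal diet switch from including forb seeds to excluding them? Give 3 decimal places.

Drop forb seeds once their profitability E₂/h₂ falls below the rate achievable on small seeds alone: E₂/h₂ = λE₁/(1 + λh₁).
Solve for λ: λE₁h₂ = E₂(1 + λh₁) → λ(E₁h₂ − E₂h₁) = E₂ → λ = E₂/(E₁h₂ − E₂h₁).
λ = 18.5/(16.4×32.9 − 18.5×3.39) = 18.5/476.8 = 0.0388 per s.

0.039 per s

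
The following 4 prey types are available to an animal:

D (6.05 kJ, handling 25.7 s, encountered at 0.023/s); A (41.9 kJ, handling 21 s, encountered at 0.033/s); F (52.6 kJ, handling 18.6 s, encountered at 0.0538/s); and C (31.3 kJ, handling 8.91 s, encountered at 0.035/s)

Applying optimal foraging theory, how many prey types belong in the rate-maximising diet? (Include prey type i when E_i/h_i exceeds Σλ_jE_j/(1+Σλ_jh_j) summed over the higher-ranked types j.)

Rank by E/h (kJ/s): C 3.51, F 2.83, A 2, D 0.235. Include each in turn until the next type's E/h falls below the running intake rate.
Rate on top 1: 0.8351. F: 2.83 > 0.8351 → include.
Rate on top 2: 1.697. A: 2 > 1.697 → include.
Rate on top 3: 1.766. D: 0.235 < 1.766 → exclude; stop.
Optimal diet: C, F, A — 3 of 4 types.

3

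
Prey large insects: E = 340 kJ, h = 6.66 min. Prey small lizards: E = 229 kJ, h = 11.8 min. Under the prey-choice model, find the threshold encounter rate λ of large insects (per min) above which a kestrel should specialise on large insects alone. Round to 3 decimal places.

At the threshold, the rate on large insects alone equals the profitability of small lizards: λ·340/(1 + λ·6.66) = 229/11.8 = 19.41.
Rearranging, λ(340 − 19.41×6.66) = 19.41, so λ = 19.41/210.8 = 0.09208 per min.

0.092 per min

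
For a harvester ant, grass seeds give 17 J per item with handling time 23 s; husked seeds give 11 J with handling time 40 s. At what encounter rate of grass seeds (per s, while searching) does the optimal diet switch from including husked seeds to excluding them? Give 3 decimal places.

0.026 per s

At the threshold, the rate on grass seeds alone equals the profitability of husked seeds: λ·17/(1 + λ·23) = 11/40 = 0.275.
Rearranging, λ(17 − 0.275×23) = 0.275, so λ = 0.275/10.68 = 0.02576 per s.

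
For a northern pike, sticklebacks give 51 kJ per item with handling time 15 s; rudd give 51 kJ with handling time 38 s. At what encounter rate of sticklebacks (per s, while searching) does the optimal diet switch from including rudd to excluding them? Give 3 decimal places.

0.043 per s

The zero-one rule: include rudd iff E₂/h₂ > λE₁/(1+λh₁). Equality gives the switch point.
λE₁h₂ = E₂ + λE₂h₁ ⇒ λ = E₂/(E₁h₂ − E₂h₁) = 51/(1938 − 765) = 0.04348 per s.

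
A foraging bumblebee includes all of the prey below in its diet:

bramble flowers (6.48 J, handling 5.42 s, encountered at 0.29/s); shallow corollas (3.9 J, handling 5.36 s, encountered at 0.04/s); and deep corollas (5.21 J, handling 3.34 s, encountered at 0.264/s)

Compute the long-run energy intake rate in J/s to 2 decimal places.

R = Σλ_iE_i / (1 + Σλ_ih_i)
Numerator: 0.29×6.48 + 0.04×3.9 + 0.264×5.21 = 3.411
Denominator: 1 + 0.29×5.42 + 0.04×5.36 + 0.264×3.34 = 3.668
R = 3.411/3.668 = 0.9298 J/s

0.93 J/s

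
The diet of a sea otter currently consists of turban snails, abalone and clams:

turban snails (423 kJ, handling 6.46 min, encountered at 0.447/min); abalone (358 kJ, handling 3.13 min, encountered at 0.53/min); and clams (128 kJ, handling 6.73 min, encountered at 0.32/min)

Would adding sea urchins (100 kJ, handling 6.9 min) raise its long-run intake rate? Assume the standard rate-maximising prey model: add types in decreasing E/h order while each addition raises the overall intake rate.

No

Intake rate on the current diet: R = (0.447×423 + 0.53×358 + 0.32×128) / (1 + 0.447×6.46 + 0.53×3.13 + 0.32×6.73) = 419.8/7.7 = 54.52 kJ/min.
Profitability of sea urchins: 100/6.9 = 14.49 kJ/min.
Since 14.49 < R, time spent handling sea urchins is better spent searching.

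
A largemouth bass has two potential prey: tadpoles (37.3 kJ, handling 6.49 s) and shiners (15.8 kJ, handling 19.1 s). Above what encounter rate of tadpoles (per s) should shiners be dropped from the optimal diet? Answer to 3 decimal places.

The zero-one rule: include shiners iff E₂/h₂ > λE₁/(1+λh₁). Equality gives the switch point.
λE₁h₂ = E₂ + λE₂h₁ ⇒ λ = E₂/(E₁h₂ − E₂h₁) = 15.8/(712.4 − 102.5) = 0.02591 per s.

0.026 per s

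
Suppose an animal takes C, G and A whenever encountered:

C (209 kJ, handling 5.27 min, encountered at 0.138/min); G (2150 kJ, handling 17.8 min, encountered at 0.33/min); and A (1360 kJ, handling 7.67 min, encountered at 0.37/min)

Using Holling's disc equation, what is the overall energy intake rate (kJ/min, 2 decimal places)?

118.93 kJ/min

Energy encountered per unit search time: 0.138×209 + 0.33×2150 + 0.37×1360 = 1242 kJ/min.
Handling time per unit search time: 0.138×5.27 + 0.33×17.8 + 0.37×7.67 = 9.439.
Rate = 1242/(1 + 9.439) = 118.9 kJ/min.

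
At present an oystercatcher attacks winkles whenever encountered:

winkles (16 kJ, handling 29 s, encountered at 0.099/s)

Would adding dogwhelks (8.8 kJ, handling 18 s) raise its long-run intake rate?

Yes

Current rate: (0.099×16)/(1 + 0.099×29) = 0.4092 kJ/s.
Profitability of dogwhelks: 8.8/18 = 0.4889 kJ/s.
Since 0.4889 > R, including dogwhelks increases the long-run rate.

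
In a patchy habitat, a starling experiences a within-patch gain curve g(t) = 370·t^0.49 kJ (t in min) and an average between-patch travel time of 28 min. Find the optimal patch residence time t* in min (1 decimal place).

26.9 min

Optimal t* satisfies g'(t*) = g(t*)/(T + t*).
g'(t) = 0.49·370·t^-0.51. Setting 0.49·370·t^-0.51 = 370·t^0.49/(28+t) gives 0.49(28+t) = t, so 0.51·t = 0.49×28.
t* = 0.49×28/0.51 = 26.9 min.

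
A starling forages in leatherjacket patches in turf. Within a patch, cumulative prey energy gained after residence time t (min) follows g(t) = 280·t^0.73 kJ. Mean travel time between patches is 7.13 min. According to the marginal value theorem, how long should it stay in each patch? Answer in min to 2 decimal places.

Maximise g(t)/(T+t): set derivative to zero → g'(t)(T+t) = g(t).
g'(t) = 0.73·280·t^-0.27. Setting 0.73·280·t^-0.27 = 280·t^0.73/(7.13+t) gives 0.73(7.13+t) = t, so 0.27·t = 0.73×7.13.
t* = 0.73×7.13/0.27 = 19.28 min.

19.28 min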